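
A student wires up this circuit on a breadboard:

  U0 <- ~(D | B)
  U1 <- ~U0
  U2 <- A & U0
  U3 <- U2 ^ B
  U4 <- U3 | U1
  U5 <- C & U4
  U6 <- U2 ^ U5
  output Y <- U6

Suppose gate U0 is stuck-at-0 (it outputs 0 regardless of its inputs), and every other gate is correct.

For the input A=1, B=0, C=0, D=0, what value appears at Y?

Propagate with U0 forced: U0=0 [stuck-at-0], U1=1, U2=0, U3=0, U4=1, U5=0, U6=0.
So Y = 0. (Without the fault it would be 1.)

0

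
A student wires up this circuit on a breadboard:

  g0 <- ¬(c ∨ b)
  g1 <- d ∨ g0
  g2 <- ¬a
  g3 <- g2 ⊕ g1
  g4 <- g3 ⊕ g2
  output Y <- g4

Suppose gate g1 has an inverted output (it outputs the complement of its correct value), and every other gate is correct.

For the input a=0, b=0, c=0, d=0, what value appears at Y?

Propagate with g1 forced: g0=1, g1=0 [inverted output], g2=1, g3=1, g4=0.
So Y = 0. (Without the fault it would be 1.)

0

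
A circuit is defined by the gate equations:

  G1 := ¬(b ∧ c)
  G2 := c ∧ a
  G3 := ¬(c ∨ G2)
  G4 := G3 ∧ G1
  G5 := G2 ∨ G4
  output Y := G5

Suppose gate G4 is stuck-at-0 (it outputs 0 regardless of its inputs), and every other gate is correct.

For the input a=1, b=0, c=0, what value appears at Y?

Propagate with G4 forced: G1=1, G2=0, G3=1, G4=0 [stuck-at-0], G5=0.
So Y = 0. (Without the fault it would be 1.)

0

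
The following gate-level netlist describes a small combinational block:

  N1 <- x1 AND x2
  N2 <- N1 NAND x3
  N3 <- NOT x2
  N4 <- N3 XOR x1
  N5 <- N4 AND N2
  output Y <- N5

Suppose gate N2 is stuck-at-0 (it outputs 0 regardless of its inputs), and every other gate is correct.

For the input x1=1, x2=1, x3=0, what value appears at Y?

Propagate with N2 forced: N1=1, N2=0 [stuck-at-0], N3=0, N4=1, N5=0.
So Y = 0. (Without the fault it would be 1.)

0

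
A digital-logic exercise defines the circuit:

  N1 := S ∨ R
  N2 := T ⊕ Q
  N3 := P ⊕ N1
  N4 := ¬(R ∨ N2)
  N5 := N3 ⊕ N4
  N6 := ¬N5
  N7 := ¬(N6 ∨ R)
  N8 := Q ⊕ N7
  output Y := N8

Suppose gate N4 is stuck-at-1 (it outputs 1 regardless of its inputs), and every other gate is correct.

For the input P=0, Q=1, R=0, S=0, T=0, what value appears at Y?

Propagate with N4 forced: N1=0, N2=1, N3=0, N4=1 [stuck-at-1], N5=1, N6=0, N7=1, N8=0.
So Y = 0. (Without the fault it would be 1.)

0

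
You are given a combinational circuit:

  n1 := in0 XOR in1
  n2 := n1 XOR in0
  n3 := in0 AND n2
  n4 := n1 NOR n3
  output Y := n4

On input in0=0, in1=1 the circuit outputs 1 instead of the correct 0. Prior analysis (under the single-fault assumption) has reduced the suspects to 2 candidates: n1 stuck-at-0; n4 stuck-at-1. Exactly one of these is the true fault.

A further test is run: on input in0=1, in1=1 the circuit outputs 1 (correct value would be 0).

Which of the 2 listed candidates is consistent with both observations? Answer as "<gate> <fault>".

Evaluate each candidate on input in0=1, in1=1:
  n1 stuck-at-0: n1=0 [stuck-at-0], n2=1, n3=1, n4=0 → 0 — eliminated
  n4 stuck-at-1: n1=0, n2=1, n3=1, n4=1 [stuck-at-1] → 1 — matches
Only n4 stuck-at-1 reproduces the observed 1.

n4 stuck-at-1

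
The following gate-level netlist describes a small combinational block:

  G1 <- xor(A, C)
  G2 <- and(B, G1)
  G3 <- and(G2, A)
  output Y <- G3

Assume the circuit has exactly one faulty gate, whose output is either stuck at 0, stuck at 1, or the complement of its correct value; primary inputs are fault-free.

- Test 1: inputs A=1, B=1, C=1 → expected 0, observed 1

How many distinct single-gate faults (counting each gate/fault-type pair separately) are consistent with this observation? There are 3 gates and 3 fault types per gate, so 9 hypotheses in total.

6

Fault-free: G1=0, G2=0, G3=0 → 0. Observed 1.
  G1 stuck-at-0: output 0 ✗
  G1 stuck-at-1: output 1 ✓
  G1 inverted output: output 1 ✓
  G2 stuck-at-0: output 0 ✗
  G2 stuck-at-1: output 1 ✓
  G2 inverted output: output 1 ✓
  G3 stuck-at-0: output 0 ✗
  G3 stuck-at-1: output 1 ✓
  G3 inverted output: output 1 ✓
Consistent faults: {G1 stuck-at-1, G1 inverted output, G2 stuck-at-1, G2 inverted output, G3 stuck-at-1, G3 inverted output} — 6 in all.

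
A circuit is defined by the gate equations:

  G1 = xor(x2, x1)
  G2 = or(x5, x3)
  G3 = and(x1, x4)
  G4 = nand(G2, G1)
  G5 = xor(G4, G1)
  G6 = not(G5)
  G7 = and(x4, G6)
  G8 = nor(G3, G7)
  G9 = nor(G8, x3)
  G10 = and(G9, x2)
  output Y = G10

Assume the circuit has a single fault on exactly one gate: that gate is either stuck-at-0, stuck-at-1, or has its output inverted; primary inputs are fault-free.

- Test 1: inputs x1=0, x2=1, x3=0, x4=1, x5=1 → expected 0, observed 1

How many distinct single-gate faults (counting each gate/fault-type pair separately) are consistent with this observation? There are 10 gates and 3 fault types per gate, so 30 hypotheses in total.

18

Fault-free: G1=1, G2=1, G3=0, G4=0, G5=1, G6=0, G7=0, G8=1, G9=0, G10=0 → 0. Observed 1.
  G1: none of the 3 fault types match ✗
  G2: stuck-at-0, inverted output ✓; others ✗
  G3: stuck-at-1, inverted output ✓; others ✗
  G4: stuck-at-1, inverted output ✓; others ✗
  G5: stuck-at-0, inverted output ✓; others ✗
  G6: stuck-at-1, inverted output ✓; others ✗
  G7: stuck-at-1, inverted output ✓; others ✗
  G8: stuck-at-0, inverted output ✓; others ✗
  G9: stuck-at-1, inverted output ✓; others ✗
  G10: stuck-at-1, inverted output ✓; others ✗
Consistent faults: {G2 stuck-at-0, G2 inverted output, G3 stuck-at-1, G3 inverted output, G4 stuck-at-1, G4 inverted output, G5 stuck-at-0, G5 inverted output, G6 stuck-at-1, G6 inverted output, G7 stuck-at-1, G7 inverted output, G8 stuck-at-0, G8 inverted output, G9 stuck-at-1, G9 inverted output, G10 stuck-at-1, G10 inverted output} — 18 in all.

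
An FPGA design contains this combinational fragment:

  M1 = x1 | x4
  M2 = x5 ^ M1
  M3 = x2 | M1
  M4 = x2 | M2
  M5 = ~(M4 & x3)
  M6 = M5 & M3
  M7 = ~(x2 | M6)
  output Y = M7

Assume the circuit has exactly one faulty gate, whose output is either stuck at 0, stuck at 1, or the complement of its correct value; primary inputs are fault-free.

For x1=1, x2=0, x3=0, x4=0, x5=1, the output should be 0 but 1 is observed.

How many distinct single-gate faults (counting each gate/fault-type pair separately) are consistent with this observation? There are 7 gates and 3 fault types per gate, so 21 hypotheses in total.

10

Fault-free: M1=1, M2=0, M3=1, M4=0, M5=1, M6=1, M7=0 → 0. Observed 1.
  M1: stuck-at-0, inverted output ✓; others ✗
  M2: none of the 3 fault types match ✗
  M3: stuck-at-0, inverted output ✓; others ✗
  M4: none of the 3 fault types match ✗
  M5: stuck-at-0, inverted output ✓; others ✗
  M6: stuck-at-0, inverted output ✓; others ✗
  M7: stuck-at-1, inverted output ✓; others ✗
Consistent faults: {M1 stuck-at-0, M1 inverted output, M3 stuck-at-0, M3 inverted output, M5 stuck-at-0, M5 inverted output, M6 stuck-at-0, M6 inverted output, M7 stuck-at-1, M7 inverted output} — 10 in all.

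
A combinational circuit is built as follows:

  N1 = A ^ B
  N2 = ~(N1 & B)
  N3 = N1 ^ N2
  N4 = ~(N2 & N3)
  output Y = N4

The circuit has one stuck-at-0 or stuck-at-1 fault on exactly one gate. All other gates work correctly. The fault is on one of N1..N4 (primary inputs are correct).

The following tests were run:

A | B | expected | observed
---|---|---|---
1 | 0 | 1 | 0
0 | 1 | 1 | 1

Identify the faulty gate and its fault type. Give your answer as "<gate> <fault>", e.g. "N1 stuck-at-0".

N3 stuck-at-1

Fault-free values for test 1 (A=1, B=0): N1=1, N2=1, N3=0, N4=1, giving Y=1. Observed 0.
Test 1: faults giving observed 0 are {N1 stuck-at-0, N3 stuck-at-1, N4 stuck-at-0}.
Test 2 (A=0, B=1): fault-free N1=1, N2=0, N3=1, N4=1 → 1; observed 1. Eliminates N1 stuck-at-0, N4 stuck-at-0.
Only N3 stuck-at-1 is consistent with every test.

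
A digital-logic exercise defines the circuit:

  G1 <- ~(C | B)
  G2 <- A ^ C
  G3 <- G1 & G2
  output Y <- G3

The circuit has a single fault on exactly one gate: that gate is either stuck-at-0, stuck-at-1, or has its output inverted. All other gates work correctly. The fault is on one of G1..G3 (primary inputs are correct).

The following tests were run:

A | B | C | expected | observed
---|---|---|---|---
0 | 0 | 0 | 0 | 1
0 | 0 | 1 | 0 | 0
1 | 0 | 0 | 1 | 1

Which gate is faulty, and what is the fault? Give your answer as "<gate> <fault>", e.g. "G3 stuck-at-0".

G2 stuck-at-1

Fault-free values for test 1 (A=0, B=0, C=0): G1=1, G2=0, G3=0, giving Y=0. Observed 1.
Test 1: faults giving observed 1 are {G2 stuck-at-1, G2 inverted output, G3 stuck-at-1, G3 inverted output}.
Test 2 (A=0, B=0, C=1): fault-free G1=0, G2=1, G3=0 → 0; observed 0. Eliminates G3 stuck-at-1, G3 inverted output.
Test 3 (A=1, B=0, C=0): fault-free G1=1, G2=1, G3=1 → 1; observed 1. Eliminates G2 inverted output.
Only G2 stuck-at-1 is consistent with every test.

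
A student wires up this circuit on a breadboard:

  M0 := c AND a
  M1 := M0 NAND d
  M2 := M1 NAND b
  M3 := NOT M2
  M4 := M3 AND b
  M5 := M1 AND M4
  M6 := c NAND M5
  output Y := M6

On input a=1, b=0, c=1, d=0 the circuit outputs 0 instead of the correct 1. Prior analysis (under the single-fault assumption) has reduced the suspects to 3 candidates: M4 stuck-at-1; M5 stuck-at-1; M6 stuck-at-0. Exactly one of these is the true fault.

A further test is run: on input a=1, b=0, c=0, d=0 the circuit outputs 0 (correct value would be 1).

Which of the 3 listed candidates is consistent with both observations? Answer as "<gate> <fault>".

M6 stuck-at-0

Evaluate each candidate on input a=1, b=0, c=0, d=0:
  M4 stuck-at-1: M0=0, M1=1, M2=1, M3=0, M4=1 [stuck-at-1], M5=1, M6=1 → 1 — eliminated
  M5 stuck-at-1: M0=0, M1=1, M2=1, M3=0, M4=0, M5=1 [stuck-at-1], M6=1 → 1 — eliminated
  M6 stuck-at-0: M0=0, M1=1, M2=1, M3=0, M4=0, M5=0, M6=0 [stuck-at-0] → 0 — matches
Only M6 stuck-at-0 reproduces the observed 0.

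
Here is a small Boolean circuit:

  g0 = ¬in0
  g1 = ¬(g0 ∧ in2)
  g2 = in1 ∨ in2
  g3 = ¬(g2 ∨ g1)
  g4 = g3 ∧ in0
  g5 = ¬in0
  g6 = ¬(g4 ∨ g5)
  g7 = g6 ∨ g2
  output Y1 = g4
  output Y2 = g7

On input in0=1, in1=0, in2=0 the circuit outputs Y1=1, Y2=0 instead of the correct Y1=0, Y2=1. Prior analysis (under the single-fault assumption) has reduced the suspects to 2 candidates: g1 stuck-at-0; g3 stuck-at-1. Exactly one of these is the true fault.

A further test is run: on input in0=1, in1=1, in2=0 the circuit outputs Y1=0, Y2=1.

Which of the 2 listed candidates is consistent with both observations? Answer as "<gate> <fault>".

Evaluate each candidate on input in0=1, in1=1, in2=0:
  g1 stuck-at-0: g0=0, g1=0 [stuck-at-0], g2=1, g3=0, g4=0, g5=0, g6=1, g7=1 → Y1=0, Y2=1 — matches
  g3 stuck-at-1: g0=0, g1=1, g2=1, g3=1 [stuck-at-1], g4=1, g5=0, g6=0, g7=1 → Y1=1, Y2=1 — eliminated
Only g1 stuck-at-0 reproduces the observed Y1=0, Y2=1.

g1 stuck-at-0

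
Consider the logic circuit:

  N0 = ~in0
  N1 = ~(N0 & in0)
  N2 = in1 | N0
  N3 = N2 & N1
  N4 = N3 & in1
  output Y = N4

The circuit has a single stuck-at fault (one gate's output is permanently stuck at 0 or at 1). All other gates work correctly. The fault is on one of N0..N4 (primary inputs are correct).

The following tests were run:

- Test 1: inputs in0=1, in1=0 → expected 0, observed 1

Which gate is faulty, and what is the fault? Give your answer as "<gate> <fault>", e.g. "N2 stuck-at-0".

Fault-free values for test 1 (in0=1, in1=0): N0=0, N1=1, N2=0, N3=0, N4=0, giving Y=0. Observed 1.
Test 1: faults giving observed 1 are {N4 stuck-at-1}.
Only N4 stuck-at-1 is consistent with every test.

N4 stuck-at-1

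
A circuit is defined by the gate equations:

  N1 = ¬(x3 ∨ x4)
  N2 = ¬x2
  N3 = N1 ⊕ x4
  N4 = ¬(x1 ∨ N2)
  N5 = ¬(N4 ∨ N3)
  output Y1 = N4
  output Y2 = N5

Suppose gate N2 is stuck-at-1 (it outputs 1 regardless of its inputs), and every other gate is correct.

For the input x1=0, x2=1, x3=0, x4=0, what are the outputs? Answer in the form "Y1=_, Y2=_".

Y1=0, Y2=0

Propagate with N2 forced: N1=1, N2=1 [stuck-at-1], N3=1, N4=0, N5=0.
So the outputs are Y1=0, Y2=0. (Without the fault they would be Y1=1, Y2=0.)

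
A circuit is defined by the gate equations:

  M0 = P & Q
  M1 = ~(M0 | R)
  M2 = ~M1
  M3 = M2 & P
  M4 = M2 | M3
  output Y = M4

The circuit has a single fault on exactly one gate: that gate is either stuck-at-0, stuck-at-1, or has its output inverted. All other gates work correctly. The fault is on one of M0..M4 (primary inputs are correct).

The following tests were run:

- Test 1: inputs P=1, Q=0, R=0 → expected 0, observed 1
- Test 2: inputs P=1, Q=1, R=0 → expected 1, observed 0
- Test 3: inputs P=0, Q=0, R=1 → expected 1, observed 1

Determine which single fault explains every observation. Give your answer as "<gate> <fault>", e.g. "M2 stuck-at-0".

Fault-free values for test 1 (P=1, Q=0, R=0): M0=0, M1=1, M2=0, M3=0, M4=0, giving Y=0. Observed 1.
Test 1: faults giving observed 1 are {M0 stuck-at-1, M0 inverted output, M1 stuck-at-0, M1 inverted output, M2 stuck-at-1, M2 inverted output, M3 stuck-at-1, M3 inverted output, M4 stuck-at-1, M4 inverted output}.
Test 2 (P=1, Q=1, R=0): fault-free M0=1, M1=0, M2=1, M3=1, M4=1 → 1; observed 0. Eliminates M0 stuck-at-1, M1 stuck-at-0, M2 stuck-at-1, M3 stuck-at-1, M3 inverted output, M4 stuck-at-1.
Test 3 (P=0, Q=0, R=1): fault-free M0=0, M1=0, M2=1, M3=0, M4=1 → 1; observed 1. Eliminates M1 inverted output, M2 inverted output, M4 inverted output.
Only M0 inverted output is consistent with every test.

M0 inverted output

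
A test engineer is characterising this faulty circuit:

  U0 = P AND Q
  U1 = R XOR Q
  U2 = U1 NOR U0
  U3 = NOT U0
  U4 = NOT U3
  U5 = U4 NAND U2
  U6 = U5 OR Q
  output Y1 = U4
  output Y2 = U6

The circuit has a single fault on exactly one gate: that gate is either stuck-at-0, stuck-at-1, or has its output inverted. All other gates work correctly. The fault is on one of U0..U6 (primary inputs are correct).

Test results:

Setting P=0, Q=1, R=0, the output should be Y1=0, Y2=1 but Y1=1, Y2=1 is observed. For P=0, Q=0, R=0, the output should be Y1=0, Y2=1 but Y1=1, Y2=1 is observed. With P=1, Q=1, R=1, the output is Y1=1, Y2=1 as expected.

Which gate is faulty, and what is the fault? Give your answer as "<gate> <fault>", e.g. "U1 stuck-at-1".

U0 stuck-at-1

Fault-free values for test 1 (P=0, Q=1, R=0): U0=0, U1=1, U2=0, U3=1, U4=0, U5=1, U6=1, giving Y1=0, Y2=1. Observed Y1=1, Y2=1.
Test 1: faults giving observed Y1=1, Y2=1 are {U0 stuck-at-1, U0 inverted output, U3 stuck-at-0, U3 inverted output, U4 stuck-at-1, U4 inverted output}.
Test 2 (P=0, Q=0, R=0): fault-free U0=0, U1=0, U2=1, U3=1, U4=0, U5=1, U6=1 → Y1=0, Y2=1; observed Y1=1, Y2=1. Eliminates U3 stuck-at-0, U3 inverted output, U4 stuck-at-1, U4 inverted output.
Test 3 (P=1, Q=1, R=1): fault-free U0=1, U1=0, U2=0, U3=0, U4=1, U5=1, U6=1 → Y1=1, Y2=1; observed Y1=1, Y2=1. Eliminates U0 inverted output.
Only U0 stuck-at-1 is consistent with every test.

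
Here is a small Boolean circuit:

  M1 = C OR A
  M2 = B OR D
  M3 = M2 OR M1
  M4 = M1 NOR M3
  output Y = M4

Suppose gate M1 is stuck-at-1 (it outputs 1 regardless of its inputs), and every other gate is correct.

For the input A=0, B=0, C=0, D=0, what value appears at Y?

Propagate with M1 forced: M1=1 [stuck-at-1], M2=0, M3=1, M4=0.
So Y = 0. (Without the fault it would be 1.)

0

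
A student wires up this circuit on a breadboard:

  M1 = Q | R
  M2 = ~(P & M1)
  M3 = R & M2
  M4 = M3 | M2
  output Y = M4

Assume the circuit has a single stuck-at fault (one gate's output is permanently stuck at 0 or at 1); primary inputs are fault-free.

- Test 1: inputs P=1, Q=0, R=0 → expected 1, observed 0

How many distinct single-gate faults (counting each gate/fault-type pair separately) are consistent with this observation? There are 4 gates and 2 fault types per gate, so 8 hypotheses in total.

Fault-free: M1=0, M2=1, M3=0, M4=1 → 1. Observed 0.
  M1 stuck-at-0: output 1 ✗
  M1 stuck-at-1: output 0 ✓
  M2 stuck-at-0: output 0 ✓
  M2 stuck-at-1: output 1 ✗
  M3 stuck-at-0: output 1 ✗
  M3 stuck-at-1: output 1 ✗
  M4 stuck-at-0: output 0 ✓
  M4 stuck-at-1: output 1 ✗
Consistent faults: {M1 stuck-at-1, M2 stuck-at-0, M4 stuck-at-0} — 3 in all.

3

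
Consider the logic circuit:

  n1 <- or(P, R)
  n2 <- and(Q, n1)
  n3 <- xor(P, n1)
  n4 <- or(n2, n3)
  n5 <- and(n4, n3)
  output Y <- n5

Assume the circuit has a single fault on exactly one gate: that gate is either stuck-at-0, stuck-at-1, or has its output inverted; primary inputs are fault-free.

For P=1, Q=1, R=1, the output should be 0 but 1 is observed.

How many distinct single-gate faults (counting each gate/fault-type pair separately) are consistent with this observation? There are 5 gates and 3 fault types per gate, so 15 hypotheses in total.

Fault-free: n1=1, n2=1, n3=0, n4=1, n5=0 → 0. Observed 1.
  n1: stuck-at-0, inverted output ✓; others ✗
  n2: none of the 3 fault types match ✗
  n3: stuck-at-1, inverted output ✓; others ✗
  n4: none of the 3 fault types match ✗
  n5: stuck-at-1, inverted output ✓; others ✗
Consistent faults: {n1 stuck-at-0, n1 inverted output, n3 stuck-at-1, n3 inverted output, n5 stuck-at-1, n5 inverted output} — 6 in all.

6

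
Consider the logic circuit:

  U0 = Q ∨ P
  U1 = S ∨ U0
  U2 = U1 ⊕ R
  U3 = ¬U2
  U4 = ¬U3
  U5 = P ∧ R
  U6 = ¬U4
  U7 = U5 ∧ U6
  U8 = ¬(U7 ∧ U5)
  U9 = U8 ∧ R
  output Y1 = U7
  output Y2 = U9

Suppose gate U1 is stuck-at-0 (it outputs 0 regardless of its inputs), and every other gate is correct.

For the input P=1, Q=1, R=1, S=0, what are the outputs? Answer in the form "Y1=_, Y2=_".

Propagate with U1 forced: U0=1, U1=0 [stuck-at-0], U2=1, U3=0, U4=1, U5=1, U6=0, U7=0, U8=1, U9=1.
So the outputs are Y1=0, Y2=1. (Without the fault they would be Y1=1, Y2=0.)

Y1=0, Y2=1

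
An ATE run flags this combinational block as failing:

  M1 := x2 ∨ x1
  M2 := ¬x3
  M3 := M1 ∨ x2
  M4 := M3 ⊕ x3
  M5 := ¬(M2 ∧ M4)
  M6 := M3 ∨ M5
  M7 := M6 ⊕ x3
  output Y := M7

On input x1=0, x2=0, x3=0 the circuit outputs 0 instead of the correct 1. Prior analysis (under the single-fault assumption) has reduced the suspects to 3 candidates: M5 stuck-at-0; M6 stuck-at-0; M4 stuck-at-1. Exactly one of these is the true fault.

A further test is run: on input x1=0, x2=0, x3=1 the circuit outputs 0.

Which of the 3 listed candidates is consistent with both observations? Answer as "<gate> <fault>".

Evaluate each candidate on input x1=0, x2=0, x3=1:
  M5 stuck-at-0: M1=0, M2=0, M3=0, M4=1, M5=0 [stuck-at-0], M6=0, M7=1 → 1 — eliminated
  M6 stuck-at-0: M1=0, M2=0, M3=0, M4=1, M5=1, M6=0 [stuck-at-0], M7=1 → 1 — eliminated
  M4 stuck-at-1: M1=0, M2=0, M3=0, M4=1 [stuck-at-1], M5=1, M6=1, M7=0 → 0 — matches
Only M4 stuck-at-1 reproduces the observed 0.

M4 stuck-at-1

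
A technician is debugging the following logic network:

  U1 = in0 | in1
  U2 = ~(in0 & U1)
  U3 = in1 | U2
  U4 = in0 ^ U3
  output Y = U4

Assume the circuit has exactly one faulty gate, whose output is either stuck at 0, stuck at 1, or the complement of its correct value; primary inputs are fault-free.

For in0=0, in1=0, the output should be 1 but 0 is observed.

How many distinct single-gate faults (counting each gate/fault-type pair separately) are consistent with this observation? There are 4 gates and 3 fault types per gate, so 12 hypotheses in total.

Fault-free: U1=0, U2=1, U3=1, U4=1 → 1. Observed 0.
  U1 stuck-at-0: output 1 ✗
  U1 stuck-at-1: output 1 ✗
  U1 inverted output: output 1 ✗
  U2 stuck-at-0: output 0 ✓
  U2 stuck-at-1: output 1 ✗
  U2 inverted output: output 0 ✓
  U3 stuck-at-0: output 0 ✓
  U3 stuck-at-1: output 1 ✗
  U3 inverted output: output 0 ✓
  U4 stuck-at-0: output 0 ✓
  U4 stuck-at-1: output 1 ✗
  U4 inverted output: output 0 ✓
Consistent faults: {U2 stuck-at-0, U2 inverted output, U3 stuck-at-0, U3 inverted output, U4 stuck-at-0, U4 inverted output} — 6 in all.

6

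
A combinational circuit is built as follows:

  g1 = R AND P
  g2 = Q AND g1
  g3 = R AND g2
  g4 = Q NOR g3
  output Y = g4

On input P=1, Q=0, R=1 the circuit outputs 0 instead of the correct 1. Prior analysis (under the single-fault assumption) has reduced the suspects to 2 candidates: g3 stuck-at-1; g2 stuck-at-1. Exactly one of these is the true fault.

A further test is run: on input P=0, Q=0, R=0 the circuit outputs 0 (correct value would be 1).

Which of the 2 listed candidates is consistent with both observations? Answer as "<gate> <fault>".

g3 stuck-at-1

Evaluate each candidate on input P=0, Q=0, R=0:
  g3 stuck-at-1: g1=0, g2=0, g3=1 [stuck-at-1], g4=0 → 0 — matches
  g2 stuck-at-1: g1=0, g2=1 [stuck-at-1], g3=0, g4=1 → 1 — eliminated
Only g3 stuck-at-1 reproduces the observed 0.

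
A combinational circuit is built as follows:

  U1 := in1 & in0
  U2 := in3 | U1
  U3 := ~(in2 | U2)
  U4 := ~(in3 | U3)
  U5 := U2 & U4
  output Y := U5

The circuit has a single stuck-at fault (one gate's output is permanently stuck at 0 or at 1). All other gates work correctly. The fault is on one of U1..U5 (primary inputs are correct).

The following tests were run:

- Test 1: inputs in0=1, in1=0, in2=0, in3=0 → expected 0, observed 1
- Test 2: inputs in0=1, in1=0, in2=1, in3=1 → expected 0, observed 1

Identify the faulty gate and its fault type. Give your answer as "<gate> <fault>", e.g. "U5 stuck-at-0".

U5 stuck-at-1

Fault-free values for test 1 (in0=1, in1=0, in2=0, in3=0): U1=0, U2=0, U3=1, U4=0, U5=0, giving Y=0. Observed 1.
Test 1: faults giving observed 1 are {U1 stuck-at-1, U2 stuck-at-1, U5 stuck-at-1}.
Test 2 (in0=1, in1=0, in2=1, in3=1): fault-free U1=0, U2=1, U3=0, U4=0, U5=0 → 0; observed 1. Eliminates U1 stuck-at-1, U2 stuck-at-1.
Only U5 stuck-at-1 is consistent with every test.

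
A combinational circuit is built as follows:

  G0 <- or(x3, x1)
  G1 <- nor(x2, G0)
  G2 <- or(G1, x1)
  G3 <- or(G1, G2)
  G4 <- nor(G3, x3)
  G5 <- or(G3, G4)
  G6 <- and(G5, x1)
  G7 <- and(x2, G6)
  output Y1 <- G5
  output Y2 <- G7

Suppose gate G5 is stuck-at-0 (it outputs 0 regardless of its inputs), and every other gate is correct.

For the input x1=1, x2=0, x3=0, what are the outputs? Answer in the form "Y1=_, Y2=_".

Y1=0, Y2=0

Propagate with G5 forced: G0=1, G1=0, G2=1, G3=1, G4=0, G5=0 [stuck-at-0], G6=0, G7=0.
So the outputs are Y1=0, Y2=0. (Without the fault they would be Y1=1, Y2=0.)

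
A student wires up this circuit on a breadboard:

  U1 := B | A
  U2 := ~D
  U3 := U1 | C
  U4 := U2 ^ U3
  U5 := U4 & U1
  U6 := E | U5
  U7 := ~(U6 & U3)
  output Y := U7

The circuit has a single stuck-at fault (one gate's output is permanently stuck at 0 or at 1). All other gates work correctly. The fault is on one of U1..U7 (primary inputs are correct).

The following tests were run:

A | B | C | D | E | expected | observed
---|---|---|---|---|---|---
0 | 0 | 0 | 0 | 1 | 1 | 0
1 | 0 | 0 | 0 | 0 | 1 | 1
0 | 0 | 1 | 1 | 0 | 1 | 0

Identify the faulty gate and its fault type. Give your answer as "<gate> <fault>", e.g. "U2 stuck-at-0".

Fault-free values for test 1 (A=0, B=0, C=0, D=0, E=1): U1=0, U2=1, U3=0, U4=1, U5=0, U6=1, U7=1, giving Y=1. Observed 0.
Test 1: faults giving observed 0 are {U1 stuck-at-1, U3 stuck-at-1, U7 stuck-at-0}.
Test 2 (A=1, B=0, C=0, D=0, E=0): fault-free U1=1, U2=1, U3=1, U4=0, U5=0, U6=0, U7=1 → 1; observed 1. Eliminates U7 stuck-at-0.
Test 3 (A=0, B=0, C=1, D=1, E=0): fault-free U1=0, U2=0, U3=1, U4=1, U5=0, U6=0, U7=1 → 1; observed 0. Eliminates U3 stuck-at-1.
Only U1 stuck-at-1 is consistent with every test.

U1 stuck-at-1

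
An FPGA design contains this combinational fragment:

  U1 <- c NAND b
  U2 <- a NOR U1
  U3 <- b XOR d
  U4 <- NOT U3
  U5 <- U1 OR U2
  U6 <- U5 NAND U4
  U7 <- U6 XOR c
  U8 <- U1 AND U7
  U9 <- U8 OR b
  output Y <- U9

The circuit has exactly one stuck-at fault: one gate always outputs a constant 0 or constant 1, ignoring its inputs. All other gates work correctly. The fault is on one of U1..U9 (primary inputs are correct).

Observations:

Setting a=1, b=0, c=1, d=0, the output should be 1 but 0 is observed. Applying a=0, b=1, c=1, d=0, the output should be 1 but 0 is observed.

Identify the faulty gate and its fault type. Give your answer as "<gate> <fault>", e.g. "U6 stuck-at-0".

Fault-free values for test 1 (a=1, b=0, c=1, d=0): U1=1, U2=0, U3=0, U4=1, U5=1, U6=0, U7=1, U8=1, U9=1, giving Y=1. Observed 0.
Test 1: faults giving observed 0 are {U1 stuck-at-0, U3 stuck-at-1, U4 stuck-at-0, U5 stuck-at-0, U6 stuck-at-1, U7 stuck-at-0, U8 stuck-at-0, U9 stuck-at-0}.
Test 2 (a=0, b=1, c=1, d=0): fault-free U1=0, U2=1, U3=1, U4=0, U5=1, U6=1, U7=0, U8=0, U9=1 → 1; observed 0. Eliminates U1 stuck-at-0, U3 stuck-at-1, U4 stuck-at-0, U5 stuck-at-0, U6 stuck-at-1, U7 stuck-at-0, U8 stuck-at-0.
Only U9 stuck-at-0 is consistent with every test.

U9 stuck-at-0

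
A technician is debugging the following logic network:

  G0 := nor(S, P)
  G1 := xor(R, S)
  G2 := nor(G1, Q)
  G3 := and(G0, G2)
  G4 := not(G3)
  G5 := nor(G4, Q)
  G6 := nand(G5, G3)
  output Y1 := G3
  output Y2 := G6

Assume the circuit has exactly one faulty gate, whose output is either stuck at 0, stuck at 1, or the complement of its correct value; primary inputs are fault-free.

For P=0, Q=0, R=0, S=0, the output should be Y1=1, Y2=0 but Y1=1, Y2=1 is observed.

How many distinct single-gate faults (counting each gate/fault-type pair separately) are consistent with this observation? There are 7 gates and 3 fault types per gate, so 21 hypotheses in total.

Fault-free: G0=1, G1=0, G2=1, G3=1, G4=0, G5=1, G6=0 → Y1=1, Y2=0. Observed Y1=1, Y2=1.
  G0: none of the 3 fault types match ✗
  G1: none of the 3 fault types match ✗
  G2: none of the 3 fault types match ✗
  G3: none of the 3 fault types match ✗
  G4: stuck-at-1, inverted output ✓; others ✗
  G5: stuck-at-0, inverted output ✓; others ✗
  G6: stuck-at-1, inverted output ✓; others ✗
Consistent faults: {G4 stuck-at-1, G4 inverted output, G5 stuck-at-0, G5 inverted output, G6 stuck-at-1, G6 inverted output} — 6 in all.

6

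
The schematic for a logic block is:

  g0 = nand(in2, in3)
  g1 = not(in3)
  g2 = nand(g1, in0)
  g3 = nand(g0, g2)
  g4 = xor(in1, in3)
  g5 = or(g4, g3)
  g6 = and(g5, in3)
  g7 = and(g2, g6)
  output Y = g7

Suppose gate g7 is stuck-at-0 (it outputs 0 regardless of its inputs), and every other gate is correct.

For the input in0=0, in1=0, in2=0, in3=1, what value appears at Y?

Propagate with g7 forced: g0=1, g1=0, g2=1, g3=0, g4=1, g5=1, g6=1, g7=0 [stuck-at-0].
So Y = 0. (Without the fault it would be 1.)

0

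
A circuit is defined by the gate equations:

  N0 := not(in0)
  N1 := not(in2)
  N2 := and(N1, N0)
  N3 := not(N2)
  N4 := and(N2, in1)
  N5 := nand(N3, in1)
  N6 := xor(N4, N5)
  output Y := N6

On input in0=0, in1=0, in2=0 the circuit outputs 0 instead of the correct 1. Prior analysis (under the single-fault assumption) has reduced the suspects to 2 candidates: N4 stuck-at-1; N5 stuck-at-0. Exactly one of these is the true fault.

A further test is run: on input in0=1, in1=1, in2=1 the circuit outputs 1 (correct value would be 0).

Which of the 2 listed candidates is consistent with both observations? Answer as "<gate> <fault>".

N4 stuck-at-1

Evaluate each candidate on input in0=1, in1=1, in2=1:
  N4 stuck-at-1: N0=0, N1=0, N2=0, N3=1, N4=1 [stuck-at-1], N5=0, N6=1 → 1 — matches
  N5 stuck-at-0: N0=0, N1=0, N2=0, N3=1, N4=0, N5=0 [stuck-at-0], N6=0 → 0 — eliminated
Only N4 stuck-at-1 reproduces the observed 1.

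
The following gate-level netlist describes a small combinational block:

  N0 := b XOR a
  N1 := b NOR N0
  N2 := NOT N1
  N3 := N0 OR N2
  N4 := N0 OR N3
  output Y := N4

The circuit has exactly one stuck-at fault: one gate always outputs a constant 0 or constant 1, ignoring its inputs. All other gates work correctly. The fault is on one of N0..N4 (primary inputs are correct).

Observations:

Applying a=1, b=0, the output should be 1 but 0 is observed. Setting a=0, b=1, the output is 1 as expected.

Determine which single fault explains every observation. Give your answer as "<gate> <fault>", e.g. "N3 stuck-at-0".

Fault-free values for test 1 (a=1, b=0): N0=1, N1=0, N2=1, N3=1, N4=1, giving Y=1. Observed 0.
Test 1: faults giving observed 0 are {N0 stuck-at-0, N4 stuck-at-0}.
Test 2 (a=0, b=1): fault-free N0=1, N1=0, N2=1, N3=1, N4=1 → 1; observed 1. Eliminates N4 stuck-at-0.
Only N0 stuck-at-0 is consistent with every test.

N0 stuck-at-0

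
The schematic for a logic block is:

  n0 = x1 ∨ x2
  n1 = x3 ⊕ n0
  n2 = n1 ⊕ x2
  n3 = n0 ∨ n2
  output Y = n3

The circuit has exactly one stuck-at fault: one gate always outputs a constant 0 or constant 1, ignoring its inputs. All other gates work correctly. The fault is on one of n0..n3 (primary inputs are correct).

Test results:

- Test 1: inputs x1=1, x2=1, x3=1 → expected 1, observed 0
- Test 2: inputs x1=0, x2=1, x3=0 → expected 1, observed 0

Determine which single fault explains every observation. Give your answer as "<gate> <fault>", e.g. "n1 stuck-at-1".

Fault-free values for test 1 (x1=1, x2=1, x3=1): n0=1, n1=0, n2=1, n3=1, giving Y=1. Observed 0.
Test 1: faults giving observed 0 are {n0 stuck-at-0, n3 stuck-at-0}.
Test 2 (x1=0, x2=1, x3=0): fault-free n0=1, n1=1, n2=0, n3=1 → 1; observed 0. Eliminates n0 stuck-at-0.
Only n3 stuck-at-0 is consistent with every test.

n3 stuck-at-0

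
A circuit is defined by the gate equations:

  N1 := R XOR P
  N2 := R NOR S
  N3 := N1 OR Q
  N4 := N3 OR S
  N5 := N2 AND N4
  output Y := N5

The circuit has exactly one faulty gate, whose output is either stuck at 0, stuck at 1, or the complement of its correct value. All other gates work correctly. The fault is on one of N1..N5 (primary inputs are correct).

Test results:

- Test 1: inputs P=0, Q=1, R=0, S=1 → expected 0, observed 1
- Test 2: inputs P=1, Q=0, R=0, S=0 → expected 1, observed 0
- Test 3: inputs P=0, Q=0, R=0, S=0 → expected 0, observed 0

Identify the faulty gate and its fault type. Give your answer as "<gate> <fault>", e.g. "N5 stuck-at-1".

N2 inverted output

Fault-free values for test 1 (P=0, Q=1, R=0, S=1): N1=0, N2=0, N3=1, N4=1, N5=0, giving Y=0. Observed 1.
Test 1: faults giving observed 1 are {N2 stuck-at-1, N2 inverted output, N5 stuck-at-1, N5 inverted output}.
Test 2 (P=1, Q=0, R=0, S=0): fault-free N1=1, N2=1, N3=1, N4=1, N5=1 → 1; observed 0. Eliminates N2 stuck-at-1, N5 stuck-at-1.
Test 3 (P=0, Q=0, R=0, S=0): fault-free N1=0, N2=1, N3=0, N4=0, N5=0 → 0; observed 0. Eliminates N5 inverted output.
Only N2 inverted output is consistent with every test.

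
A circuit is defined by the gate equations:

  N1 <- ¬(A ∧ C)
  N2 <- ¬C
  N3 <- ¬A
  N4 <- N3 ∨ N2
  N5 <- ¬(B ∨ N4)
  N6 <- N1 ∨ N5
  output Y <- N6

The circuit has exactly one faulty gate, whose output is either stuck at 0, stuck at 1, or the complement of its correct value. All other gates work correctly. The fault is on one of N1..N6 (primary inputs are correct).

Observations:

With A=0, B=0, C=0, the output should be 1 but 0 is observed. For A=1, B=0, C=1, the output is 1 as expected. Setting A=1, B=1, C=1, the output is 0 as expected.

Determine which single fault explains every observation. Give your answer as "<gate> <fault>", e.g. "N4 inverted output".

Fault-free values for test 1 (A=0, B=0, C=0): N1=1, N2=1, N3=1, N4=1, N5=0, N6=1, giving Y=1. Observed 0.
Test 1: faults giving observed 0 are {N1 stuck-at-0, N1 inverted output, N6 stuck-at-0, N6 inverted output}.
Test 2 (A=1, B=0, C=1): fault-free N1=0, N2=0, N3=0, N4=0, N5=1, N6=1 → 1; observed 1. Eliminates N6 stuck-at-0, N6 inverted output.
Test 3 (A=1, B=1, C=1): fault-free N1=0, N2=0, N3=0, N4=0, N5=0, N6=0 → 0; observed 0. Eliminates N1 inverted output.
Only N1 stuck-at-0 is consistent with every test.

N1 stuck-at-0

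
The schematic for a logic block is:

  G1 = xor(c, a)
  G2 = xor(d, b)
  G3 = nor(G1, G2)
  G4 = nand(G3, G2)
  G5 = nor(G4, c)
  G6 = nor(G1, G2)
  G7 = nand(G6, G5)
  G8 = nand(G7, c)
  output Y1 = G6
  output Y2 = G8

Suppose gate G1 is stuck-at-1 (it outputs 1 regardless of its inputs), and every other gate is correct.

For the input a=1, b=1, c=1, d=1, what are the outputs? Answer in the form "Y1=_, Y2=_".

Y1=0, Y2=0

Propagate with G1 forced: G1=1 [stuck-at-1], G2=0, G3=0, G4=1, G5=0, G6=0, G7=1, G8=0.
So the outputs are Y1=0, Y2=0. (Without the fault they would be Y1=1, Y2=0.)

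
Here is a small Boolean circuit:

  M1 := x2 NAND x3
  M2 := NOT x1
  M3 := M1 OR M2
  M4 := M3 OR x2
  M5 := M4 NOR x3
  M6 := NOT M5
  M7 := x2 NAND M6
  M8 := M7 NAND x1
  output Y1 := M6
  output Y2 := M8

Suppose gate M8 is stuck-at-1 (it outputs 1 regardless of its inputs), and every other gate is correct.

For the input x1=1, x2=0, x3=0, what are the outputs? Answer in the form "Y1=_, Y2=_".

Propagate with M8 forced: M1=1, M2=0, M3=1, M4=1, M5=0, M6=1, M7=1, M8=1 [stuck-at-1].
So the outputs are Y1=1, Y2=1. (Without the fault they would be Y1=1, Y2=0.)

Y1=1, Y2=1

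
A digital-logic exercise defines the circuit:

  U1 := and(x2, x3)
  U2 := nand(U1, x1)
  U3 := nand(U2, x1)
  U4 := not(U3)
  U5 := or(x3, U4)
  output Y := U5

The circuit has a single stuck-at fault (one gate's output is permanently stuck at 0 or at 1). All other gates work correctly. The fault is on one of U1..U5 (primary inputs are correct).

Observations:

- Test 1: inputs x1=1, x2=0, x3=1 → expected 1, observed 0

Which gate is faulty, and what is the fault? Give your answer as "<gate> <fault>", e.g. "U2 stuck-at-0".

Fault-free values for test 1 (x1=1, x2=0, x3=1): U1=0, U2=1, U3=0, U4=1, U5=1, giving Y=1. Observed 0.
Test 1: faults giving observed 0 are {U5 stuck-at-0}.
Only U5 stuck-at-0 is consistent with every test.

U5 stuck-at-0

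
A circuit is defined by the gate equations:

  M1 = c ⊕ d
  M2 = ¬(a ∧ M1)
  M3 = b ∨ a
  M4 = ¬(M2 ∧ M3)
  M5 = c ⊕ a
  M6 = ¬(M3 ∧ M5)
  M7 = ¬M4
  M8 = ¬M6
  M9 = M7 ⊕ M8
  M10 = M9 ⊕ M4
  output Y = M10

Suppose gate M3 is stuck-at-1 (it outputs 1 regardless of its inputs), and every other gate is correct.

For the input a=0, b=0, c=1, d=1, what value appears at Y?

0

Propagate with M3 forced: M1=0, M2=1, M3=1 [stuck-at-1], M4=0, M5=1, M6=0, M7=1, M8=1, M9=0, M10=0.
So Y = 0. (Without the fault it would be 1.)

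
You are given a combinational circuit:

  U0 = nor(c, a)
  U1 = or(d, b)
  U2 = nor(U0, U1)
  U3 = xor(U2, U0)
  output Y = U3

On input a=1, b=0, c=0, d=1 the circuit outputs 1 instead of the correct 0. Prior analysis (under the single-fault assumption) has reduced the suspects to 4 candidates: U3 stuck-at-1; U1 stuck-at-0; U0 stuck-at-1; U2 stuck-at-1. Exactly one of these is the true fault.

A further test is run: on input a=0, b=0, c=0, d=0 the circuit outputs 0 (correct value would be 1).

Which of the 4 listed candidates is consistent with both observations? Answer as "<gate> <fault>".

Evaluate each candidate on input a=0, b=0, c=0, d=0:
  U3 stuck-at-1: U0=1, U1=0, U2=0, U3=1 [stuck-at-1] → 1 — eliminated
  U1 stuck-at-0: U0=1, U1=0 [stuck-at-0], U2=0, U3=1 → 1 — eliminated
  U0 stuck-at-1: U0=1 [stuck-at-1], U1=0, U2=0, U3=1 → 1 — eliminated
  U2 stuck-at-1: U0=1, U1=0, U2=1 [stuck-at-1], U3=0 → 0 — matches
Only U2 stuck-at-1 reproduces the observed 0.

U2 stuck-at-1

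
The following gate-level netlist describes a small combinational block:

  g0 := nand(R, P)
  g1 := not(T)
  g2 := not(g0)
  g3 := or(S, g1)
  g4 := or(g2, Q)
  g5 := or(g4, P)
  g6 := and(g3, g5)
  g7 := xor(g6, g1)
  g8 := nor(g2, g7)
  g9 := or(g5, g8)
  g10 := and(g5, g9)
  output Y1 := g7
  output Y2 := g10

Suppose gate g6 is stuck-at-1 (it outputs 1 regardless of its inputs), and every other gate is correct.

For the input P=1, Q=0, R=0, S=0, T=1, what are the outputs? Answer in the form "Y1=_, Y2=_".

Y1=1, Y2=1

Propagate with g6 forced: g0=1, g1=0, g2=0, g3=0, g4=0, g5=1, g6=1 [stuck-at-1], g7=1, g8=0, g9=1, g10=1.
So the outputs are Y1=1, Y2=1. (Without the fault they would be Y1=0, Y2=1.)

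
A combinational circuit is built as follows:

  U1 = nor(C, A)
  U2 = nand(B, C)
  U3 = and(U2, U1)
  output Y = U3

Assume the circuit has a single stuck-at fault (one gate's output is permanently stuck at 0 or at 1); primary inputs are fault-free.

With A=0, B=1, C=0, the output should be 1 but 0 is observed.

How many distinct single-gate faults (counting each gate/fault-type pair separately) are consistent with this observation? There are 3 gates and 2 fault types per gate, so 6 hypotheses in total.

3

Fault-free: U1=1, U2=1, U3=1 → 1. Observed 0.
  U1 stuck-at-0: output 0 ✓
  U1 stuck-at-1: output 1 ✗
  U2 stuck-at-0: output 0 ✓
  U2 stuck-at-1: output 1 ✗
  U3 stuck-at-0: output 0 ✓
  U3 stuck-at-1: output 1 ✗
Consistent faults: {U1 stuck-at-0, U2 stuck-at-0, U3 stuck-at-0} — 3 in all.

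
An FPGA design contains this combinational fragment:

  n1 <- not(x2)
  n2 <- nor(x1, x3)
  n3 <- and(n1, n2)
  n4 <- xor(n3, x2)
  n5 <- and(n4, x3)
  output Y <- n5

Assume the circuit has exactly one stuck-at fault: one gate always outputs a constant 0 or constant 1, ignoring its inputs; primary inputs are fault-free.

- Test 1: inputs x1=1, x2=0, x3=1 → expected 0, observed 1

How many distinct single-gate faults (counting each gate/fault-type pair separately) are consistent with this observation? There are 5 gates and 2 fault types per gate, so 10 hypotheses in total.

Fault-free: n1=1, n2=0, n3=0, n4=0, n5=0 → 0. Observed 1.
  n1 stuck-at-0: output 0 ✗
  n1 stuck-at-1: output 0 ✗
  n2 stuck-at-0: output 0 ✗
  n2 stuck-at-1: output 1 ✓
  n3 stuck-at-0: output 0 ✗
  n3 stuck-at-1: output 1 ✓
  n4 stuck-at-0: output 0 ✗
  n4 stuck-at-1: output 1 ✓
  n5 stuck-at-0: output 0 ✗
  n5 stuck-at-1: output 1 ✓
Consistent faults: {n2 stuck-at-1, n3 stuck-at-1, n4 stuck-at-1, n5 stuck-at-1} — 4 in all.

4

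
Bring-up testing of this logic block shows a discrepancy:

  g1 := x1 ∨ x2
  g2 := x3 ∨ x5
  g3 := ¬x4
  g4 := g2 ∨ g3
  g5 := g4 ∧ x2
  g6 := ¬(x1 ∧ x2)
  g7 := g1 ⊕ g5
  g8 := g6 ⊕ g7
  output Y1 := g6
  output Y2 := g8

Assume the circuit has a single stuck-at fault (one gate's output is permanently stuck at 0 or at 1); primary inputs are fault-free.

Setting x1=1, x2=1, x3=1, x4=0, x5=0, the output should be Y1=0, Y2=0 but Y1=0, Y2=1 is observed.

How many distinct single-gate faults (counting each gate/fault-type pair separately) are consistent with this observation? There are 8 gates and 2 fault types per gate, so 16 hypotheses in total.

Fault-free: g1=1, g2=1, g3=1, g4=1, g5=1, g6=0, g7=0, g8=0 → Y1=0, Y2=0. Observed Y1=0, Y2=1.
  g1: stuck-at-0 ✓; others ✗
  g2: none of the 2 fault types match ✗
  g3: none of the 2 fault types match ✗
  g4: stuck-at-0 ✓; others ✗
  g5: stuck-at-0 ✓; others ✗
  g6: none of the 2 fault types match ✗
  g7: stuck-at-1 ✓; others ✗
  g8: stuck-at-1 ✓; others ✗
Consistent faults: {g1 stuck-at-0, g4 stuck-at-0, g5 stuck-at-0, g7 stuck-at-1, g8 stuck-at-1} — 5 in all.

5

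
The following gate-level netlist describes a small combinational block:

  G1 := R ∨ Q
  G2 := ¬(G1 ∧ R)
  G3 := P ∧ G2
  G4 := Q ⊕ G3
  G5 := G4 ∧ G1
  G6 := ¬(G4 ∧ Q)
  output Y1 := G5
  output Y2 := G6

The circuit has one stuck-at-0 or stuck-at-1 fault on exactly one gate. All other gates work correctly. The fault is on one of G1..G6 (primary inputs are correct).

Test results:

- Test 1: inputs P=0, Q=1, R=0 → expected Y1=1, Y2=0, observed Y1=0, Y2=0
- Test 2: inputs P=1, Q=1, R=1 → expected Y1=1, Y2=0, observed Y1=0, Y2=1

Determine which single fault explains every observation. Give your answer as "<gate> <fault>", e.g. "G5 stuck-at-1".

G1 stuck-at-0

Fault-free values for test 1 (P=0, Q=1, R=0): G1=1, G2=1, G3=0, G4=1, G5=1, G6=0, giving Y1=1, Y2=0. Observed Y1=0, Y2=0.
Test 1: faults giving observed Y1=0, Y2=0 are {G1 stuck-at-0, G5 stuck-at-0}.
Test 2 (P=1, Q=1, R=1): fault-free G1=1, G2=0, G3=0, G4=1, G5=1, G6=0 → Y1=1, Y2=0; observed Y1=0, Y2=1. Eliminates G5 stuck-at-0.
Only G1 stuck-at-0 is consistent with every test.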